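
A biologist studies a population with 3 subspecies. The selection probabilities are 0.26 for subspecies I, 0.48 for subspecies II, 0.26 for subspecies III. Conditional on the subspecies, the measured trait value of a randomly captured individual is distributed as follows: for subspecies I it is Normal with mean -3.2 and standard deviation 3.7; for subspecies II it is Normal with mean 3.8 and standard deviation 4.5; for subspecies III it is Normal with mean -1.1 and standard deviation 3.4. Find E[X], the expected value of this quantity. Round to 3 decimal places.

Component means — I: -3.2; II: 3.8; III: -1.1.
E[X] = 0.26·-3.2 + 0.48·3.8 + 0.26·-1.1 = 0.706.

0.706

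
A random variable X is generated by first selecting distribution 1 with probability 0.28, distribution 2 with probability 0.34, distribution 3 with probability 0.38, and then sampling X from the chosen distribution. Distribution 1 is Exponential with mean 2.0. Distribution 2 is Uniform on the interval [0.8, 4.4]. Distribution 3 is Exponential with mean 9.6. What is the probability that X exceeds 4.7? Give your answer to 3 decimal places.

Conditional on each component, P(X > 4.7): 1: 0.0953692; 2: 0; 3: 0.612882.
By total probability, P(X > 4.7) = 0.28·0.0953692 + 0.34·0 + 0.38·0.612882 = 0.259598.

0.260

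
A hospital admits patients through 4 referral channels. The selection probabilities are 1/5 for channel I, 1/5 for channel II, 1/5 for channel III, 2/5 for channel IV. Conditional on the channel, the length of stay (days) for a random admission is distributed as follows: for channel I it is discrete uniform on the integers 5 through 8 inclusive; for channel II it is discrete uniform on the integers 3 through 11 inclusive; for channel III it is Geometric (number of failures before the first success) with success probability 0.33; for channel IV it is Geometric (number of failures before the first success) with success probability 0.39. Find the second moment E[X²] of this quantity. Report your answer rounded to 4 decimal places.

For each component E[X²] = Var + (mean)², giving I: 43.5; II: 55.6667; III: 10.2746; IV: 6.45694.
Overall E[X²] = 0.2·43.5 + 0.2·55.6667 + 0.2·10.2746 + 0.4·6.45694 = 24.471.

24.4710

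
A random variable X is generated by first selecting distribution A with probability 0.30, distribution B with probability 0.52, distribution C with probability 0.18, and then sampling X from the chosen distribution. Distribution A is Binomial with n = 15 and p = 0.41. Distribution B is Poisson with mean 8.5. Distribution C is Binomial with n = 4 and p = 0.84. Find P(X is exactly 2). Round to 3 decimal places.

0.029

Conditional on each component, P(X = 2): A: 0.0185282; B: 0.00735029; C: 0.10838.
By total probability, P(X = 2) = 0.3·0.0185282 + 0.52·0.00735029 + 0.18·0.10838 = 0.028889.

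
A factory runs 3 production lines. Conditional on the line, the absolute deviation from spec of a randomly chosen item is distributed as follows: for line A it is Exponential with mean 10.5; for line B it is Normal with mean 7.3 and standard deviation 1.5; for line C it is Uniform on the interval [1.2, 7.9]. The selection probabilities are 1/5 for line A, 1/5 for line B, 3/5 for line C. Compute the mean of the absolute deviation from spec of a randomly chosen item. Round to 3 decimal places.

6.290

Component means — A: 10.5; B: 7.3; C: 4.55.
E[X] = 0.2·10.5 + 0.2·7.3 + 0.6·4.55 = 6.29.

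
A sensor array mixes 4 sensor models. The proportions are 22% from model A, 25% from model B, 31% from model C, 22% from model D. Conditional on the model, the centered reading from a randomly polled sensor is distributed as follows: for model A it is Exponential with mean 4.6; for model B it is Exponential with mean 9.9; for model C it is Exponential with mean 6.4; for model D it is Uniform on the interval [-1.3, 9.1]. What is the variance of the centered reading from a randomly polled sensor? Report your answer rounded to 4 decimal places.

Per component, A: μ=4.6, E[X²]=42.32; B: μ=9.9, E[X²]=196.02; C: μ=6.4, E[X²]=81.92; D: μ=3.9, E[X²]=24.2233.
E[X] = 0.22·4.6 + 0.25·9.9 + 0.31·6.4 + 0.22·3.9 = 6.329.
E[X²] = 0.22·42.32 + 0.25·196.02 + 0.31·81.92 + 0.22·24.2233 = 89.0397.
Var(X) = E[X²] − (E[X])² = 89.0397 − 40.0562 = 48.9835.

48.9835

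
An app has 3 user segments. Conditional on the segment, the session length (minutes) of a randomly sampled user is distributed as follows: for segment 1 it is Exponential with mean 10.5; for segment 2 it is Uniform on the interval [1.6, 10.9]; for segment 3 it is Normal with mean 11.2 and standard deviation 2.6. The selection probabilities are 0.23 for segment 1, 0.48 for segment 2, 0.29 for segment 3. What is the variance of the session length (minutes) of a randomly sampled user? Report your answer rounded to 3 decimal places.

36.215

Per component, 1: μ=10.5, E[X²]=220.5; 2: μ=6.25, E[X²]=46.27; 3: μ=11.2, E[X²]=132.2.
E[X] = 0.23·10.5 + 0.48·6.25 + 0.29·11.2 = 8.663.
E[X²] = 0.23·220.5 + 0.48·46.27 + 0.29·132.2 = 111.263.
Var(X) = E[X²] − (E[X])² = 111.263 − 75.0476 = 36.215.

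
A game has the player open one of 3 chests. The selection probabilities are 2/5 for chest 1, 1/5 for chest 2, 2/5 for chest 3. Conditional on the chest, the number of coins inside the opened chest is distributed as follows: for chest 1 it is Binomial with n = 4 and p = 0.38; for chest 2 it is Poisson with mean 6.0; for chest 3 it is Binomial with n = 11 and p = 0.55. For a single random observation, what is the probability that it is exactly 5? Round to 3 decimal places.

Conditional on each chest, P(X = 5): 1: 0; 2: 0.160623; 3: 0.193077.
By total probability, P(X = 5) = 0.4·0 + 0.2·0.160623 + 0.4·0.193077 = 0.109355.

0.109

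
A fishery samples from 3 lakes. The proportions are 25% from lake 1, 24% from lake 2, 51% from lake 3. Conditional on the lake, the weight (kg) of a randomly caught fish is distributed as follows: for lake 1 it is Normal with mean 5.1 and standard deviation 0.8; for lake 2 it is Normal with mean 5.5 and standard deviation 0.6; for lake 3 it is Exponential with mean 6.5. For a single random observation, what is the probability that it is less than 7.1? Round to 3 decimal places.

0.826

Conditional on each lake, P(X < 7.1): 1: 0.99379; 2: 0.99617; 3: 0.664558.
By total probability, P(X < 7.1) = 0.25·0.99379 + 0.24·0.99617 + 0.51·0.664558 = 0.826453.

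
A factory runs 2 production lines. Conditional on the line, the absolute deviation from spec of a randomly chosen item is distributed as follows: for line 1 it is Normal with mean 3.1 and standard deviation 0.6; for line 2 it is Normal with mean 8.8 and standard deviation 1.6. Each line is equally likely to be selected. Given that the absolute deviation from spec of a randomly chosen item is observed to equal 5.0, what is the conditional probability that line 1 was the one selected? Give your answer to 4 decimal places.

Likelihoods f(5.0 | ·): 1: 0.00441829; 2: 0.0148574.
Posterior ∝ prior × likelihood. Numerator for 1: 0.5·0.00441829 = 0.00220915.
Normalizing constant: 0.5·0.00441829 + 0.5·0.0148574 = 0.00963787.
P(1 | observation) = 0.00220915 / 0.00963787 = 0.229215.

0.2292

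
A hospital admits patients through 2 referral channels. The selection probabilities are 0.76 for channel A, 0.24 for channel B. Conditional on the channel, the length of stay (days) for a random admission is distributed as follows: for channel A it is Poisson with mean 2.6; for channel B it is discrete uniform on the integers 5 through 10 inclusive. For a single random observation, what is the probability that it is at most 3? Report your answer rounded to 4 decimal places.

0.5594

Conditional on each channel, P(X ≤ 3): A: 0.736002; B: 0.
By total probability, P(X ≤ 3) = 0.76·0.736002 + 0.24·0 = 0.559361.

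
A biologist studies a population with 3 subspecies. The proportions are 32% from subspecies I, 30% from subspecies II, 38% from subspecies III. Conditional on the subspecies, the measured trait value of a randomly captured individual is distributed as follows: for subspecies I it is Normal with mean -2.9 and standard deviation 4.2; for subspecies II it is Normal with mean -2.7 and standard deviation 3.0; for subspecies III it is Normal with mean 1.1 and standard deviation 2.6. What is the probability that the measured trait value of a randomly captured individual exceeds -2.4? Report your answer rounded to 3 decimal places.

Conditional on each subspecies, P(X > -2.4): I: 0.452619; II: 0.460172; III: 0.910874.
By total probability, P(X > -2.4) = 0.32·0.452619 + 0.3·0.460172 + 0.38·0.910874 = 0.629022.

0.629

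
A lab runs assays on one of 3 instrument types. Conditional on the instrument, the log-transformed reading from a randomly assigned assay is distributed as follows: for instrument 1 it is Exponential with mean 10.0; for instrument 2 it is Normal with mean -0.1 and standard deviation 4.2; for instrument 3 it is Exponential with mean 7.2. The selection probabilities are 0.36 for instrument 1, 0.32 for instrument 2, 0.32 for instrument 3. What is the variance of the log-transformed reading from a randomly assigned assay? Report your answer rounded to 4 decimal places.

76.3452

Per component, 1: μ=10, E[X²]=200; 2: μ=-0.1, E[X²]=17.65; 3: μ=7.2, E[X²]=103.68.
E[X] = 0.36·10 + 0.32·-0.1 + 0.32·7.2 = 5.872.
E[X²] = 0.36·200 + 0.32·17.65 + 0.32·103.68 = 110.826.
Var(X) = E[X²] − (E[X])² = 110.826 − 34.4804 = 76.3452.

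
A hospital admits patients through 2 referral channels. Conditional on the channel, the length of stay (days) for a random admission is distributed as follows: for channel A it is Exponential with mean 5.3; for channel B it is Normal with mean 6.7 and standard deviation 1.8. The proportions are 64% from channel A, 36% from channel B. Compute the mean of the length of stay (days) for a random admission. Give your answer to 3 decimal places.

Component means — A: 5.3; B: 6.7.
E[X] = 0.64·5.3 + 0.36·6.7 = 5.804.

5.804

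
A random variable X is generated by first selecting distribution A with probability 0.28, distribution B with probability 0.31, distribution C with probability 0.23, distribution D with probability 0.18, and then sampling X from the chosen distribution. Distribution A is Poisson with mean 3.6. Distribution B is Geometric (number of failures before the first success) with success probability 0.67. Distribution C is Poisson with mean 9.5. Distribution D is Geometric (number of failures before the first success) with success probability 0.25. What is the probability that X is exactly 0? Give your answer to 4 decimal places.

Conditional on each component, P(X = 0): A: 0.0273237; B: 0.67; C: 7.48518e-05; D: 0.25.
By total probability, P(X = 0) = 0.28·0.0273237 + 0.31·0.67 + 0.23·7.48518e-05 + 0.18·0.25 = 0.260368.

0.2604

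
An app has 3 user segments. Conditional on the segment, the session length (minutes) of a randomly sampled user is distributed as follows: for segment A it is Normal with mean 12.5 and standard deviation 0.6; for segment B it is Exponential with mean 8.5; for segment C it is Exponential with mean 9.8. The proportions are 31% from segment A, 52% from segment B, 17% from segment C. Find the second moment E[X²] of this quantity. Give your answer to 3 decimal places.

156.343

For each component E[X²] = Var + (mean)², giving A: 156.61; B: 144.5; C: 192.08.
Overall E[X²] = 0.31·156.61 + 0.52·144.5 + 0.17·192.08 = 156.343.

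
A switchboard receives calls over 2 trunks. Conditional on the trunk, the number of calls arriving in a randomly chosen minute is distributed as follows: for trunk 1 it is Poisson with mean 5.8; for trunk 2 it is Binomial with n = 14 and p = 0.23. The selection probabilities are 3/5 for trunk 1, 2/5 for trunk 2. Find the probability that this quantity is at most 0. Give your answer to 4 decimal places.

Conditional on each trunk, P(X ≤ 0): 1: 0.00302755; 2: 0.0257555.
By total probability, P(X ≤ 0) = 0.6·0.00302755 + 0.4·0.0257555 = 0.0121187.

0.0121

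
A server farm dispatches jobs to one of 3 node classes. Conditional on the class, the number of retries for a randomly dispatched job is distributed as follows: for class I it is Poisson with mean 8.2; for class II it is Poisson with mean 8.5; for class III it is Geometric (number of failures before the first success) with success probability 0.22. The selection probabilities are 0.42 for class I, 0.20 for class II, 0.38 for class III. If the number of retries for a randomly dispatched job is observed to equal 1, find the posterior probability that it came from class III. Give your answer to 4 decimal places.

Likelihoods P(X=1 | ·): I: 0.00225216; II: 0.00172948; III: 0.1716.
Posterior ∝ prior × likelihood. Numerator for III: 0.38·0.1716 = 0.065208.
Normalizing constant: 0.42·0.00225216 + 0.2·0.00172948 + 0.38·0.1716 = 0.0664998.
P(III | observation) = 0.065208 / 0.0664998 = 0.980574.

0.9806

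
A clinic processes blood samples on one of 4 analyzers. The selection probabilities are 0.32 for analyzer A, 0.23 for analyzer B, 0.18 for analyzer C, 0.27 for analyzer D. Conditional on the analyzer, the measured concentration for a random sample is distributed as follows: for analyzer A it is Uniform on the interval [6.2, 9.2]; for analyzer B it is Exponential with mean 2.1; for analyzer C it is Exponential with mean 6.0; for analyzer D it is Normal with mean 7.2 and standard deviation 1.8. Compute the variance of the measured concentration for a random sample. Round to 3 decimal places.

Per component, A: μ=7.7, E[X²]=60.04; B: μ=2.1, E[X²]=8.82; C: μ=6, E[X²]=72; D: μ=7.2, E[X²]=55.08.
E[X] = 0.32·7.7 + 0.23·2.1 + 0.18·6 + 0.27·7.2 = 5.971.
E[X²] = 0.32·60.04 + 0.23·8.82 + 0.18·72 + 0.27·55.08 = 49.073.
Var(X) = E[X²] − (E[X])² = 49.073 − 35.6528 = 13.4202.

13.420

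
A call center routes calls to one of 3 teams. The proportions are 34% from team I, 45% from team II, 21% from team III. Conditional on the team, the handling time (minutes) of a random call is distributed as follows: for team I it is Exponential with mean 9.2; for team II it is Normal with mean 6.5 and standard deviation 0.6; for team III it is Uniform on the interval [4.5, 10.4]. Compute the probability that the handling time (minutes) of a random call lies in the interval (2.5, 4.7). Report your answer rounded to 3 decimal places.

0.063

Conditional on each team, P(2.5 < X < 4.7): I: 0.162079; II: 0.0013499; III: 0.0338983.
By total probability, P(2.5 < X < 4.7) = 0.34·0.162079 + 0.45·0.0013499 + 0.21·0.0338983 = 0.0628331.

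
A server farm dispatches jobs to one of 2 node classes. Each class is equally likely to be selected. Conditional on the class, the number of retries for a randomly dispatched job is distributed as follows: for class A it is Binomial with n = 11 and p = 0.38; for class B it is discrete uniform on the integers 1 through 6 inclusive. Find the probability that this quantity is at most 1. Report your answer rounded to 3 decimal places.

0.103

Conditional on each class, P(X ≤ 1): A: 0.0402864; B: 0.166667.
By total probability, P(X ≤ 1) = 0.5·0.0402864 + 0.5·0.166667 = 0.103477.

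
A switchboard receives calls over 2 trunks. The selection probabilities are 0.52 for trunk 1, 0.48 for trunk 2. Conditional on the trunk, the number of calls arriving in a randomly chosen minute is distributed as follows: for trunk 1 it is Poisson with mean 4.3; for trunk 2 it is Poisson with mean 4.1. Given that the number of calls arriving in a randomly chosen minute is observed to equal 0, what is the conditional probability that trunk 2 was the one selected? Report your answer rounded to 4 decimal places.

0.5300

Likelihoods P(X=0 | ·): 1: 0.0135686; 2: 0.0165727.
Posterior ∝ prior × likelihood. Numerator for 2: 0.48·0.0165727 = 0.00795488.
Normalizing constant: 0.52·0.0135686 + 0.48·0.0165727 = 0.0150105.
P(2 | observation) = 0.00795488 / 0.0150105 = 0.529953.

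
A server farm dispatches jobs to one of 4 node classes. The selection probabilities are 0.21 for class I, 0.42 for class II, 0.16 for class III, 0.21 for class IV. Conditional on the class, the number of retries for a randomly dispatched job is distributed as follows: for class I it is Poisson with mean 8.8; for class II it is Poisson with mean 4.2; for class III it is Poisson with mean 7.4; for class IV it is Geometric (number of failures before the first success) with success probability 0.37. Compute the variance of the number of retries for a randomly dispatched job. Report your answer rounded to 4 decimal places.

12.2448

Per component, I: μ=8.8, E[X²]=86.24; II: μ=4.2, E[X²]=21.84; III: μ=7.4, E[X²]=62.16; IV: μ=1.7027, E[X²]=7.5011.
E[X] = 0.21·8.8 + 0.42·4.2 + 0.16·7.4 + 0.21·1.7027 = 5.15357.
E[X²] = 0.21·86.24 + 0.42·21.84 + 0.16·62.16 + 0.21·7.5011 = 38.804.
Var(X) = E[X²] − (E[X])² = 38.804 − 26.5593 = 12.2448.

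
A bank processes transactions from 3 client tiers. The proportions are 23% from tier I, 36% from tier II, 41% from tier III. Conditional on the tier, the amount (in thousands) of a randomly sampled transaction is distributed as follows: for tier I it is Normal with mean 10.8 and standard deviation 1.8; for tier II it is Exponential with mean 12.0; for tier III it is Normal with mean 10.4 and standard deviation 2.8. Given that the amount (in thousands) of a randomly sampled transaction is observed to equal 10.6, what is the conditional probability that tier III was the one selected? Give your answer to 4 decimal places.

0.4802

Likelihoods f(10.6 | ·): I: 0.220271; II: 0.0344502; III: 0.142116.
Posterior ∝ prior × likelihood. Numerator for III: 0.41·0.142116 = 0.0582677.
Normalizing constant: 0.23·0.220271 + 0.36·0.0344502 + 0.41·0.142116 = 0.121332.
P(III | observation) = 0.0582677 / 0.121332 = 0.480233.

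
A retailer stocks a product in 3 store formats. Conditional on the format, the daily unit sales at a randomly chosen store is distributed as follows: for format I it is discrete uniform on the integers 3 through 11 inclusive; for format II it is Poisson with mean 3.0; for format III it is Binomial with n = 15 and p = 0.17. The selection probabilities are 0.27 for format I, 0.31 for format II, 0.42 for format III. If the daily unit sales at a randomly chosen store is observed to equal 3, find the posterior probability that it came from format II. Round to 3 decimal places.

Likelihoods P(X=3 | ·): I: 0.111111; II: 0.224042; III: 0.238944.
Posterior ∝ prior × likelihood. Numerator for II: 0.31·0.224042 = 0.069453.
Normalizing constant: 0.27·0.111111 + 0.31·0.224042 + 0.42·0.238944 = 0.199809.
P(II | observation) = 0.069453 / 0.199809 = 0.347596.

0.348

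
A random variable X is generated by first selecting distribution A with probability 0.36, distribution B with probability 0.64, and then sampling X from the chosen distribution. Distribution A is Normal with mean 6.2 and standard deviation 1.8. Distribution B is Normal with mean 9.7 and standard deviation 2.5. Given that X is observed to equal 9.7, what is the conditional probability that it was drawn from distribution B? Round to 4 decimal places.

0.8945

Likelihoods f(9.7 | ·): A: 0.0334683; B: 0.159577.
Posterior ∝ prior × likelihood. Numerator for B: 0.64·0.159577 = 0.102129.
Normalizing constant: 0.36·0.0334683 + 0.64·0.159577 = 0.114178.
P(B | observation) = 0.102129 / 0.114178 = 0.894475.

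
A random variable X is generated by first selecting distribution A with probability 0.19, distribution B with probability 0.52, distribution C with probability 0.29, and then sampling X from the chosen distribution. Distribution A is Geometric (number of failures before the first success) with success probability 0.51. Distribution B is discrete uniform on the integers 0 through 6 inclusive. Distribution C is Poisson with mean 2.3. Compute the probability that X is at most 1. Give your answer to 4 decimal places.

Conditional on each component, P(X ≤ 1): A: 0.7599; B: 0.285714; C: 0.330854.
By total probability, P(X ≤ 1) = 0.19·0.7599 + 0.52·0.285714 + 0.29·0.330854 = 0.3889.

0.3889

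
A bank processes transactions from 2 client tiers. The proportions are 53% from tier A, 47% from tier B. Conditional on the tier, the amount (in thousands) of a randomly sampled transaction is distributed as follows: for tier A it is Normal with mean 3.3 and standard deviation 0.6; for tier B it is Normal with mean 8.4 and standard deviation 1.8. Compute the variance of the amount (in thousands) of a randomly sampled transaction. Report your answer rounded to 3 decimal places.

Per component, A: μ=3.3, E[X²]=11.25; B: μ=8.4, E[X²]=73.8.
E[X] = 0.53·3.3 + 0.47·8.4 = 5.697.
E[X²] = 0.53·11.25 + 0.47·73.8 = 40.6485.
Var(X) = E[X²] − (E[X])² = 40.6485 − 32.4558 = 8.19269.

8.193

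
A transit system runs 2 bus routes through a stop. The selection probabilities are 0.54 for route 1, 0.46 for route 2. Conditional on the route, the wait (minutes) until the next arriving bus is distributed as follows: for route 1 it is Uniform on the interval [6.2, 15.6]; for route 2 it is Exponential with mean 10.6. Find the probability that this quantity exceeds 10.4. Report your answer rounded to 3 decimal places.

Conditional on each route, P(X > 10.4): 1: 0.553191; 2: 0.374886.
By total probability, P(X > 10.4) = 0.54·0.553191 + 0.46·0.374886 = 0.471171.

0.471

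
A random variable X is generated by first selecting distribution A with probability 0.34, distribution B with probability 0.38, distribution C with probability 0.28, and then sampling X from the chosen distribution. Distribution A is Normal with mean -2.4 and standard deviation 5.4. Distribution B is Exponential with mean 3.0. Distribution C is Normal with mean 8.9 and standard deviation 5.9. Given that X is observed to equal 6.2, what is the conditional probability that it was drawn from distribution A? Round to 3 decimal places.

Likelihoods f(6.2 | ·): A: 0.0207852; B: 0.0422024; C: 0.0608951.
Posterior ∝ prior × likelihood. Numerator for A: 0.34·0.0207852 = 0.00706698.
Normalizing constant: 0.34·0.0207852 + 0.38·0.0422024 + 0.28·0.0608951 = 0.0401545.
P(A | observation) = 0.00706698 / 0.0401545 = 0.175995.

0.176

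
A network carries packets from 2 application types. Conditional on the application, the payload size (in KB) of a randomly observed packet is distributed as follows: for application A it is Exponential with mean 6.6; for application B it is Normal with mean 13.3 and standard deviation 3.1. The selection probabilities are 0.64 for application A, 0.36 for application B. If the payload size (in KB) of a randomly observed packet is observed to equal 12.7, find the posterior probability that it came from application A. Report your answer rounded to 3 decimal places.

0.237

Likelihoods f(12.7 | ·): A: 0.0221191; B: 0.126303.
Posterior ∝ prior × likelihood. Numerator for A: 0.64·0.0221191 = 0.0141562.
Normalizing constant: 0.64·0.0221191 + 0.36·0.126303 = 0.0596253.
P(A | observation) = 0.0141562 / 0.0596253 = 0.23742.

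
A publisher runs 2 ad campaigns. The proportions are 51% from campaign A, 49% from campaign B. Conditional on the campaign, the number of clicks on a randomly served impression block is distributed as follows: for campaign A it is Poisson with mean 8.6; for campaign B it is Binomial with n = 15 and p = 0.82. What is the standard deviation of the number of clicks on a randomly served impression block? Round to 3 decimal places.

Per component, A: μ=8.6, E[X²]=82.56; B: μ=12.3, E[X²]=153.504.
E[X] = 0.51·8.6 + 0.49·12.3 = 10.413.
E[X²] = 0.51·82.56 + 0.49·153.504 = 117.323.
Var(X) = E[X²] − (E[X])² = 117.323 − 108.431 = 8.89199.
SD(X) = √8.89199 = 2.98194.

2.982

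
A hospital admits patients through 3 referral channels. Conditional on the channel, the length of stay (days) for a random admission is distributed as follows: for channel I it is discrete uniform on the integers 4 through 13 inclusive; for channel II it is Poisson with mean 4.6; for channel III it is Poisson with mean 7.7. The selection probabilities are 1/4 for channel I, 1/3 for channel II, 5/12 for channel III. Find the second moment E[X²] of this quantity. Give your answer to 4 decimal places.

56.6242

For each component E[X²] = Var + (mean)², giving I: 80.5; II: 25.76; III: 66.99.
Overall E[X²] = 0.25·80.5 + 0.333333·25.76 + 0.416667·66.99 = 56.6242.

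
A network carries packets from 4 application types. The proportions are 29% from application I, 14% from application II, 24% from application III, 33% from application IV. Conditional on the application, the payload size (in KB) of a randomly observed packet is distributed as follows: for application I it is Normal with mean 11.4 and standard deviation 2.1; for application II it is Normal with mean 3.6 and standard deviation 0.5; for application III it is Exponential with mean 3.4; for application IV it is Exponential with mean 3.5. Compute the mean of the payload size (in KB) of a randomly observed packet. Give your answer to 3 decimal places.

Component means — I: 11.4; II: 3.6; III: 3.4; IV: 3.5.
E[X] = 0.29·11.4 + 0.14·3.6 + 0.24·3.4 + 0.33·3.5 = 5.781.

5.781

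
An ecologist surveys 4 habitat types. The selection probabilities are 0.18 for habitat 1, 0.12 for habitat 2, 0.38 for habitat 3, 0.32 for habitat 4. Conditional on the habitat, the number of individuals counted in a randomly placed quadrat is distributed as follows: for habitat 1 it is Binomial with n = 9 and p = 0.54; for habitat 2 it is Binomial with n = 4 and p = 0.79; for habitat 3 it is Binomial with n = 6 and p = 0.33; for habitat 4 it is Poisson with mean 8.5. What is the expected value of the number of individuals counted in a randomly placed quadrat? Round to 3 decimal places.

4.726

Component means — 1: 4.86; 2: 3.16; 3: 1.98; 4: 8.5.
E[X] = 0.18·4.86 + 0.12·3.16 + 0.38·1.98 + 0.32·8.5 = 4.7264.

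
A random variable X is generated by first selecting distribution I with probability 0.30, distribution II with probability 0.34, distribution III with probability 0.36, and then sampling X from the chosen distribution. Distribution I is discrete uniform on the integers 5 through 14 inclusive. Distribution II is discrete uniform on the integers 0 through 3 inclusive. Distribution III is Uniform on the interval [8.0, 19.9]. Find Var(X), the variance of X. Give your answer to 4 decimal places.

34.7873

Per component, I: μ=9.5, E[X²]=98.5; II: μ=1.5, E[X²]=3.5; III: μ=13.95, E[X²]=206.403.
E[X] = 0.3·9.5 + 0.34·1.5 + 0.36·13.95 = 8.382.
E[X²] = 0.3·98.5 + 0.34·3.5 + 0.36·206.403 = 105.045.
Var(X) = E[X²] − (E[X])² = 105.045 − 70.2579 = 34.7873.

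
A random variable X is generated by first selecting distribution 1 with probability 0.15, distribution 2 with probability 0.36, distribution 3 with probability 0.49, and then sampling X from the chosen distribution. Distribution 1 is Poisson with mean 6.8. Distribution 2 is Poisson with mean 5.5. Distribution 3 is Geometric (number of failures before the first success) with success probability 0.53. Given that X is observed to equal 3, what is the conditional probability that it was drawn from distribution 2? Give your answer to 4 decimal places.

0.5332

Likelihoods P(X=3 | ·): 1: 0.0583678; 2: 0.113323; 3: 0.0550262.
Posterior ∝ prior × likelihood. Numerator for 2: 0.36·0.113323 = 0.0407962.
Normalizing constant: 0.15·0.0583678 + 0.36·0.113323 + 0.49·0.0550262 = 0.0765142.
P(2 | observation) = 0.0407962 / 0.0765142 = 0.533185.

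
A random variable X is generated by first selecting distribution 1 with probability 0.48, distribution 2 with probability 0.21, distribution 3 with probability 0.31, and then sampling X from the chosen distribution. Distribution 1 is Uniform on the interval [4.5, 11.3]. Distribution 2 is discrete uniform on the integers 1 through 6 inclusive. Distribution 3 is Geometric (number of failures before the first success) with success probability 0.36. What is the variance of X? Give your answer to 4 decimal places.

11.7148

Per component, 1: μ=7.9, E[X²]=66.2633; 2: μ=3.5, E[X²]=15.1667; 3: μ=1.77778, E[X²]=8.09877.
E[X] = 0.48·7.9 + 0.21·3.5 + 0.31·1.77778 = 5.07811.
E[X²] = 0.48·66.2633 + 0.21·15.1667 + 0.31·8.09877 = 37.502.
Var(X) = E[X²] − (E[X])² = 37.502 − 25.7872 = 11.7148.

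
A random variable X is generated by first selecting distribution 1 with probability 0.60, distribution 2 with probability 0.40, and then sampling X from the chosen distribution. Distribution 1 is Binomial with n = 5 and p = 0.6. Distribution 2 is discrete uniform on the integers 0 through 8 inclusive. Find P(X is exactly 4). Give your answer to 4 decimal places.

Conditional on each component, P(X = 4): 1: 0.2592; 2: 0.111111.
By total probability, P(X = 4) = 0.6·0.2592 + 0.4·0.111111 = 0.199964.

0.2000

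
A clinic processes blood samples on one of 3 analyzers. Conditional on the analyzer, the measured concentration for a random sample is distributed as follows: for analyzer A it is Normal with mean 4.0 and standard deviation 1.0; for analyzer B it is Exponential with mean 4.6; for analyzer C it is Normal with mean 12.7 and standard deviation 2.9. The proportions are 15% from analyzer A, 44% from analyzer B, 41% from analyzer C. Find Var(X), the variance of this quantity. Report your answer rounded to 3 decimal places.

Per component, A: μ=4, E[X²]=17; B: μ=4.6, E[X²]=42.32; C: μ=12.7, E[X²]=169.7.
E[X] = 0.15·4 + 0.44·4.6 + 0.41·12.7 = 7.831.
E[X²] = 0.15·17 + 0.44·42.32 + 0.41·169.7 = 90.7478.
Var(X) = E[X²] − (E[X])² = 90.7478 − 61.3246 = 29.4232.

29.423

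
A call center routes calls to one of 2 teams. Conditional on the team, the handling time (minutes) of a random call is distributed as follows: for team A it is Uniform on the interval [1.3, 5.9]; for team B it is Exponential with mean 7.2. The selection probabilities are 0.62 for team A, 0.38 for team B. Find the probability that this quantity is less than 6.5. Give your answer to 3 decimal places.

Conditional on each team, P(X < 6.5): A: 1; B: 0.594558.
By total probability, P(X < 6.5) = 0.62·1 + 0.38·0.594558 = 0.845932.

0.846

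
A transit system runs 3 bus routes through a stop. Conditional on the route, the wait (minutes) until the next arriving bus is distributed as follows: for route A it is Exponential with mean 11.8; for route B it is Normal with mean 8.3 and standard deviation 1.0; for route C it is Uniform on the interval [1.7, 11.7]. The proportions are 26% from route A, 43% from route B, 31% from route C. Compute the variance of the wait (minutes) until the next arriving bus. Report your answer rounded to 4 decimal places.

43.0229

Per component, A: μ=11.8, E[X²]=278.48; B: μ=8.3, E[X²]=69.89; C: μ=6.7, E[X²]=53.2233.
E[X] = 0.26·11.8 + 0.43·8.3 + 0.31·6.7 = 8.714.
E[X²] = 0.26·278.48 + 0.43·69.89 + 0.31·53.2233 = 118.957.
Var(X) = E[X²] − (E[X])² = 118.957 − 75.9338 = 43.0229.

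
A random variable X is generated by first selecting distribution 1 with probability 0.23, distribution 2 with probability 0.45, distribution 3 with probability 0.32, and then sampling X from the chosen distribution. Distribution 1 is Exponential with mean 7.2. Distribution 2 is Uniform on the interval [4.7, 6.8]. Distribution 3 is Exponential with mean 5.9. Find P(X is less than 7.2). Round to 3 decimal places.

0.821

Conditional on each component, P(X < 7.2): 1: 0.632121; 2: 1; 3: 0.70487.
By total probability, P(X < 7.2) = 0.23·0.632121 + 0.45·1 + 0.32·0.70487 = 0.820946.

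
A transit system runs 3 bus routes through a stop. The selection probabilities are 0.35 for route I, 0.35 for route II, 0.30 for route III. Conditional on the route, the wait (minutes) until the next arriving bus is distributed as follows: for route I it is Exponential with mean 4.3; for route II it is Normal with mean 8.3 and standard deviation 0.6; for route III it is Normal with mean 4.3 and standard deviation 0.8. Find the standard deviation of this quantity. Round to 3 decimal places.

3.229

Per component, I: μ=4.3, E[X²]=36.98; II: μ=8.3, E[X²]=69.25; III: μ=4.3, E[X²]=19.13.
E[X] = 0.35·4.3 + 0.35·8.3 + 0.3·4.3 = 5.7.
E[X²] = 0.35·36.98 + 0.35·69.25 + 0.3·19.13 = 42.9195.
Var(X) = E[X²] − (E[X])² = 42.9195 − 32.49 = 10.4295.
SD(X) = √10.4295 = 3.22947.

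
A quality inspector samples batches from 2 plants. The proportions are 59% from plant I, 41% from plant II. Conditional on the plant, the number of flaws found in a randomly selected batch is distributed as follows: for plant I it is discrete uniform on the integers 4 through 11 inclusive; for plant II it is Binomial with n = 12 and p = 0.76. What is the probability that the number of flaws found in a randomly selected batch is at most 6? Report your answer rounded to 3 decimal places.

Conditional on each plant, P(X ≤ 6): I: 0.375; II: 0.0453356.
By total probability, P(X ≤ 6) = 0.59·0.375 + 0.41·0.0453356 = 0.239838.

0.240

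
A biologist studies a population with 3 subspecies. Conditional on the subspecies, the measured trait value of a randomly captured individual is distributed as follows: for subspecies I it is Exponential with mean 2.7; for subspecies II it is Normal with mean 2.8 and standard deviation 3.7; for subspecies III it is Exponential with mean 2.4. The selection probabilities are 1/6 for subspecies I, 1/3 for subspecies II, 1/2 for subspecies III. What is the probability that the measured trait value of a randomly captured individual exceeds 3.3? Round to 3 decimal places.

Conditional on each subspecies, P(X > 3.3): I: 0.294575; II: 0.446253; III: 0.25284.
By total probability, P(X > 3.3) = 0.166667·0.294575 + 0.333333·0.446253 + 0.5·0.25284 = 0.324266.

0.324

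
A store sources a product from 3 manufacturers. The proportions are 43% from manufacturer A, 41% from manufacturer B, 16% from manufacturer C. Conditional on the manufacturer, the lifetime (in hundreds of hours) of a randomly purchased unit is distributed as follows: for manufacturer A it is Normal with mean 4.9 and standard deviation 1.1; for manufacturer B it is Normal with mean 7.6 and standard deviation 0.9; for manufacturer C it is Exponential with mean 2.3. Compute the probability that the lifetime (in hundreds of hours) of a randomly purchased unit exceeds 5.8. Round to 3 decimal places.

Conditional on each manufacturer, P(X > 5.8): A: 0.206627; B: 0.97725; C: 0.0803198.
By total probability, P(X > 5.8) = 0.43·0.206627 + 0.41·0.97725 + 0.16·0.0803198 = 0.502373.

0.502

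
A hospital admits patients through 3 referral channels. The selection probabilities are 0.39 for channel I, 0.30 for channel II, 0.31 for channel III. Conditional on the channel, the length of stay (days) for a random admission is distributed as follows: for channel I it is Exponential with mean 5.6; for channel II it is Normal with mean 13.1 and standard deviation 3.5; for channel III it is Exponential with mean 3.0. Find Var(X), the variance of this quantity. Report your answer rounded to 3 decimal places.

Per component, I: μ=5.6, E[X²]=62.72; II: μ=13.1, E[X²]=183.86; III: μ=3, E[X²]=18.
E[X] = 0.39·5.6 + 0.3·13.1 + 0.31·3 = 7.044.
E[X²] = 0.39·62.72 + 0.3·183.86 + 0.31·18 = 85.1988.
Var(X) = E[X²] − (E[X])² = 85.1988 − 49.6179 = 35.5809.

35.581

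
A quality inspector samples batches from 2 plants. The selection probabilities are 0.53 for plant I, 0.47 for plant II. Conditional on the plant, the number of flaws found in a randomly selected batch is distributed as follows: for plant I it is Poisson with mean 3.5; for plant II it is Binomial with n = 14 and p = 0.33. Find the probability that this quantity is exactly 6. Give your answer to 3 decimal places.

0.115

Conditional on each plant, P(X = 6): I: 0.0770983; II: 0.157484.
By total probability, P(X = 6) = 0.53·0.0770983 + 0.47·0.157484 = 0.11488.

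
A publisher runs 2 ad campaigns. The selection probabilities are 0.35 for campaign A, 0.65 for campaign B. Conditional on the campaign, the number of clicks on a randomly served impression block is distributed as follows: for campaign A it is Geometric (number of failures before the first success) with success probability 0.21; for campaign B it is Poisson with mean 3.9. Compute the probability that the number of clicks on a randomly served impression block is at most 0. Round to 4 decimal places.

Conditional on each campaign, P(X ≤ 0): A: 0.21; B: 0.0202419.
By total probability, P(X ≤ 0) = 0.35·0.21 + 0.65·0.0202419 = 0.0866572.

0.0867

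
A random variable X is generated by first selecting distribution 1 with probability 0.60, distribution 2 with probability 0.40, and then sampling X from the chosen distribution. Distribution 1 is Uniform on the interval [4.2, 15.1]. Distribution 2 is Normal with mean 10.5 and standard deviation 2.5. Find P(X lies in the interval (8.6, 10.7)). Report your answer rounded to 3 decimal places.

Conditional on each component, P(8.6 < X < 10.7): 1: 0.192661; 2: 0.308254.
By total probability, P(8.6 < X < 10.7) = 0.6·0.192661 + 0.4·0.308254 = 0.238898.

0.239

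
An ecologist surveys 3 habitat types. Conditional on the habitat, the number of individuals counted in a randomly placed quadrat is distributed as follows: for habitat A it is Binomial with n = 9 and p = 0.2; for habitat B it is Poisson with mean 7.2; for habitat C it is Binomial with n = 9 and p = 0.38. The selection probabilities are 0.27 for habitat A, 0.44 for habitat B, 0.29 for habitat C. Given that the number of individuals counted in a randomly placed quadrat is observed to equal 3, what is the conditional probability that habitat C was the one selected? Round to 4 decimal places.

Likelihoods P(X=3 | ·): A: 0.176161; B: 0.0464436; C: 0.261806.
Posterior ∝ prior × likelihood. Numerator for C: 0.29·0.261806 = 0.0759238.
Normalizing constant: 0.27·0.176161 + 0.44·0.0464436 + 0.29·0.261806 = 0.143922.
P(C | observation) = 0.0759238 / 0.143922 = 0.527533.

0.5275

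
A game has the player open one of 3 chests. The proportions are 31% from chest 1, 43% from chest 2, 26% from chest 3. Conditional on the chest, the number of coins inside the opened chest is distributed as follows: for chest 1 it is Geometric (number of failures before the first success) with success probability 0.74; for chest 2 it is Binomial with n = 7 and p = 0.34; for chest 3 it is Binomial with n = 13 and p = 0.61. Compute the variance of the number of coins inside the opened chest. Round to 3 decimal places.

Per component, 1: μ=0.351351, E[X²]=0.598247; 2: μ=2.38, E[X²]=7.2352; 3: μ=7.93, E[X²]=65.9776.
E[X] = 0.31·0.351351 + 0.43·2.38 + 0.26·7.93 = 3.19412.
E[X²] = 0.31·0.598247 + 0.43·7.2352 + 0.26·65.9776 = 20.4508.
Var(X) = E[X²] − (E[X])² = 20.4508 − 10.2024 = 10.2484.

10.248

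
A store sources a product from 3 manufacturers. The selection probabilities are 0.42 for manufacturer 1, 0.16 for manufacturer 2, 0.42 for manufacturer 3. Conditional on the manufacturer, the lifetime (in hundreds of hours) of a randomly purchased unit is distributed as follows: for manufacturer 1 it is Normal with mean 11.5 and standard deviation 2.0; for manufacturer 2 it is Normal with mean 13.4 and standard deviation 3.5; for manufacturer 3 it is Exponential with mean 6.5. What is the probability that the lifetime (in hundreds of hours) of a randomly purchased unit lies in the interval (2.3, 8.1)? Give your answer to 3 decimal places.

0.203

Conditional on each manufacturer, P(2.3 < X < 8.1): 1: 0.0445634; 2: 0.0642182; 3: 0.414374.
By total probability, P(2.3 < X < 8.1) = 0.42·0.0445634 + 0.16·0.0642182 + 0.42·0.414374 = 0.203029.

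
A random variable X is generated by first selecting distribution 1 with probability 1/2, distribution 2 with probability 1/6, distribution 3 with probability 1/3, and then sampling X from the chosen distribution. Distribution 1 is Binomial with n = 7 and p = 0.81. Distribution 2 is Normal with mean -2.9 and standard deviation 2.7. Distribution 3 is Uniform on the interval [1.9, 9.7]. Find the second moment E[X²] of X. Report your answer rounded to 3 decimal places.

For each component E[X²] = Var + (mean)², giving 1: 33.2262; 2: 15.7; 3: 38.71.
Overall E[X²] = 0.5·33.2262 + 0.166667·15.7 + 0.333333·38.71 = 32.1331.

32.133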